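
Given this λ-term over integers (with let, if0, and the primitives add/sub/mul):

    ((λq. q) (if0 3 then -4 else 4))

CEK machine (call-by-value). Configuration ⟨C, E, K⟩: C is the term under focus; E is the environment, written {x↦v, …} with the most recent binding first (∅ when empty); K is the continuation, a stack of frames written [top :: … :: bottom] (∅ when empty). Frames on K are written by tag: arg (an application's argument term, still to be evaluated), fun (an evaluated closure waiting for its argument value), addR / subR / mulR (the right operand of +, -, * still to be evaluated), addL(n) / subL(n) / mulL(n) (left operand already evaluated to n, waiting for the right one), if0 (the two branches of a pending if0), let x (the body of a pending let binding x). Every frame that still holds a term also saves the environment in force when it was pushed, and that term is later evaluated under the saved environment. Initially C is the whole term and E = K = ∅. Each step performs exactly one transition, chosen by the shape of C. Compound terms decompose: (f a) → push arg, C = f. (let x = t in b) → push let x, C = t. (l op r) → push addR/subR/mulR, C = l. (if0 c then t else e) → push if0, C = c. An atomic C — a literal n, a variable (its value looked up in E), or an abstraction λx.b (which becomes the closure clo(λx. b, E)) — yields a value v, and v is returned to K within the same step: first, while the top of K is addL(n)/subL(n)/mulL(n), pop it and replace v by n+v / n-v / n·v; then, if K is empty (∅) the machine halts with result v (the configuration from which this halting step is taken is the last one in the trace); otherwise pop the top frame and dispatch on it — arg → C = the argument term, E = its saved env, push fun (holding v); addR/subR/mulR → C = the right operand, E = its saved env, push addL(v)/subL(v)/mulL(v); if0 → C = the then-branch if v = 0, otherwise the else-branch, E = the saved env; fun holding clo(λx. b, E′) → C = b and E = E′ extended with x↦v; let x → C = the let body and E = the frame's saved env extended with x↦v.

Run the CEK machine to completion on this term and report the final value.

Answer: 4

Machine steps:
t=0: ⟨C=((λq. q) (if0 3 then -4 else 4)); E=∅; K=∅⟩
t=1: ⟨C=(λq. q); E=∅; K=[arg]⟩
t=2: ⟨C=(if0 3 then -4 else 4); E=∅; K=[fun]⟩
t=3: ⟨C=3; E=∅; K=[if0 :: fun]⟩
t=4: ⟨C=4; E=∅; K=[fun]⟩
t=5: ⟨C=q; E={q↦4}; K=∅⟩
→ final value 4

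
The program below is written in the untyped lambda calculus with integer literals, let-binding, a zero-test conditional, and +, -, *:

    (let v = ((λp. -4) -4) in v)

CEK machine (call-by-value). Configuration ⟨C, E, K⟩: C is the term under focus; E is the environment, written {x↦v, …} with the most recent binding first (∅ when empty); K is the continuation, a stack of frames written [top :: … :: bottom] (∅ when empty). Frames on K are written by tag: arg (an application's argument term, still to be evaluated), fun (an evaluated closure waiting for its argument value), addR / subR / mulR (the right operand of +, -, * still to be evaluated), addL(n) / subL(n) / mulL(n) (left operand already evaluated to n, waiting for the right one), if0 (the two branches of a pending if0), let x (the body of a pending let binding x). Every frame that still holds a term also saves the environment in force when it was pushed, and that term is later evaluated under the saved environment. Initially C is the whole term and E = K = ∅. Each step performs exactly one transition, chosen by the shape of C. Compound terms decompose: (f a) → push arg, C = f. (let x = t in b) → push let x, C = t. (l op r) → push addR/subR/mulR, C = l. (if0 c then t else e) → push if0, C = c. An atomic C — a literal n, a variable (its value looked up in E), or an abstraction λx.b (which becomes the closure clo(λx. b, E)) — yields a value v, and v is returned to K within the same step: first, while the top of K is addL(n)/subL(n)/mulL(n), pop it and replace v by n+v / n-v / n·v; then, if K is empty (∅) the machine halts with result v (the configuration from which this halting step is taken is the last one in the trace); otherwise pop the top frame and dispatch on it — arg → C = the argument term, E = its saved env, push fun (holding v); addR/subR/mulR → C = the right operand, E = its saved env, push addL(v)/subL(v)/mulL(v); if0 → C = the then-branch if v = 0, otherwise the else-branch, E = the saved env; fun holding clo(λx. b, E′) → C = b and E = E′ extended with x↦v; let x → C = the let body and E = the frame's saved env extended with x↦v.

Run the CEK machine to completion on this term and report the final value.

Answer: -4

Derivation:
step 0: ⟨C=(let v = ((λp. -4) -4) in v); E=∅; K=∅⟩
step 1: ⟨C=((λp. -4) -4); E=∅; K=[let v]⟩
step 2: ⟨C=(λp. -4); E=∅; K=[arg :: let v]⟩
step 3: ⟨C=-4; E=∅; K=[fun :: let v]⟩
step 4: ⟨C=-4; E={p↦-4}; K=[let v]⟩
step 5: ⟨C=v; E={v↦-4}; K=∅⟩
→ final value -4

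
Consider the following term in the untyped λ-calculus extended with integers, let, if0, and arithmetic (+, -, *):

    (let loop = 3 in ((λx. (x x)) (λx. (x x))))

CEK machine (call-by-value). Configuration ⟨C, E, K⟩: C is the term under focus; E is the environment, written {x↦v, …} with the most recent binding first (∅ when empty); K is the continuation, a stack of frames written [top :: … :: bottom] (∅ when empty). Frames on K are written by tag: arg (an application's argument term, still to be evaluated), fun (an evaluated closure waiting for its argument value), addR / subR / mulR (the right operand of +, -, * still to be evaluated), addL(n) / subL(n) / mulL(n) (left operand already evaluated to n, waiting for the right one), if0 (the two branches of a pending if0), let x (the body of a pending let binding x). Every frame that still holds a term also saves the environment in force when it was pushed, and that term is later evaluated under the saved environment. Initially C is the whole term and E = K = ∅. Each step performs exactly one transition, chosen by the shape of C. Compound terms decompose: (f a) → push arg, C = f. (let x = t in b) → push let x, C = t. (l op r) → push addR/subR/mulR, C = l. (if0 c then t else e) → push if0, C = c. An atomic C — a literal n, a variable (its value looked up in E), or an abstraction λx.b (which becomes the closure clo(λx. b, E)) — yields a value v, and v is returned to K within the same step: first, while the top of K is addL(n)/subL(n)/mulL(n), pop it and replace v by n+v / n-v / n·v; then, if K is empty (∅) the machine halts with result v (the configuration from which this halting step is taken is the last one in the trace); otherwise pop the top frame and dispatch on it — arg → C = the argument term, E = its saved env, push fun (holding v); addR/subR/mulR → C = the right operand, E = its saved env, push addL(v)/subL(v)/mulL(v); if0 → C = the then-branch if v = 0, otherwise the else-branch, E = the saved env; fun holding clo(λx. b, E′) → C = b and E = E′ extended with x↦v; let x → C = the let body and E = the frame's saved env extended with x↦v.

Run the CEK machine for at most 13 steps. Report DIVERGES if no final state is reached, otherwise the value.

[0] <C=(let loop = 3 in ((λx. (x x)) (λx. (x x)))), E=∅, K=∅>
[1] <C=3, E=∅, K=[let loop]>
[2] <C=((λx. (x x)) (λx. (x x))), E={loop↦3}, K=∅>
[3] <C=(λx. (x x)), E={loop↦3}, K=[arg]>
[4] <C=(λx. (x x)), E={loop↦3}, K=[fun]>
[5] <C=(x x), E={x↦clo(λx. (x x), {loop↦3}), loop↦3}, K=∅>
[6] <C=x, E={x↦clo(λx. (x x), {loop↦3}), loop↦3}, K=[arg]>
[7] <C=x, E={x↦clo(λx. (x x), {loop↦3}), loop↦3}, K=[fun]>
… configuration repeats with period 3 (steps 5–7 recur indefinitely) …

Answer: DIVERGES (no final state within 13 steps)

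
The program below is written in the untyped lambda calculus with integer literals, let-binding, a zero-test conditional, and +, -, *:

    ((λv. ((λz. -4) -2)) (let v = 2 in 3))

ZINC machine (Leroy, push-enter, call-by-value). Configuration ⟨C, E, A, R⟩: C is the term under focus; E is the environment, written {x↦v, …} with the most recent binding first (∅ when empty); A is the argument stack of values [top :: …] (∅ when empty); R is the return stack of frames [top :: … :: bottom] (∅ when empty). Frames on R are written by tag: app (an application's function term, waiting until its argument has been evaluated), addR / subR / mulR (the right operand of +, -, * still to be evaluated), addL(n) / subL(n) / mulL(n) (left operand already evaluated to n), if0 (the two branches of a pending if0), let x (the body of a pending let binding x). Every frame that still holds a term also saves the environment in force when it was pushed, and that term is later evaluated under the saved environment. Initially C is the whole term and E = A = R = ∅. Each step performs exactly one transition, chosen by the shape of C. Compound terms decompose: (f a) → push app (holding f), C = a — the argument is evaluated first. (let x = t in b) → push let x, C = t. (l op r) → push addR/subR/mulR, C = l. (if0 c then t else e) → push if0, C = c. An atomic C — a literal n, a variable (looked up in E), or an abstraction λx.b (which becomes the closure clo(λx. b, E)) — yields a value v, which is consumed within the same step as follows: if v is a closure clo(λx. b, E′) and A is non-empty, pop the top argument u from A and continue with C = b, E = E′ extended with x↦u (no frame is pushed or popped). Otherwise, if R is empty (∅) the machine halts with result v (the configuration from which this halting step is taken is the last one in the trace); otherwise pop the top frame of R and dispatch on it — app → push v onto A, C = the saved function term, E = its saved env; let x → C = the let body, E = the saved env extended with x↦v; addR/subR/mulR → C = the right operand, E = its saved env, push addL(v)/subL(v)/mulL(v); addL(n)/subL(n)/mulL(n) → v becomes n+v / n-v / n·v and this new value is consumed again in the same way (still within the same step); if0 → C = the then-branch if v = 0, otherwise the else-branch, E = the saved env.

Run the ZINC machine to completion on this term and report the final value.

Answer: -4

Execution trace:
step 0: [C=((λv. ((λz. -4) -2)) (let v = 2 in 3)) | E=∅ | A=∅ | R=∅]
step 1: [C=(let v = 2 in 3) | E=∅ | A=∅ | R=[app]]
step 2: [C=2 | E=∅ | A=∅ | R=[let v :: app]]
step 3: [C=3 | E={v↦2} | A=∅ | R=[app]]
step 4: [C=(λv. ((λz. -4) -2)) | E=∅ | A=[3] | R=∅]
step 5: [C=((λz. -4) -2) | E={v↦3} | A=∅ | R=∅]
step 6: [C=-2 | E={v↦3} | A=∅ | R=[app]]
step 7: [C=(λz. -4) | E={v↦3} | A=[-2] | R=∅]
step 8: [C=-4 | E={z↦-2, v↦3} | A=∅ | R=∅]
→ final value -4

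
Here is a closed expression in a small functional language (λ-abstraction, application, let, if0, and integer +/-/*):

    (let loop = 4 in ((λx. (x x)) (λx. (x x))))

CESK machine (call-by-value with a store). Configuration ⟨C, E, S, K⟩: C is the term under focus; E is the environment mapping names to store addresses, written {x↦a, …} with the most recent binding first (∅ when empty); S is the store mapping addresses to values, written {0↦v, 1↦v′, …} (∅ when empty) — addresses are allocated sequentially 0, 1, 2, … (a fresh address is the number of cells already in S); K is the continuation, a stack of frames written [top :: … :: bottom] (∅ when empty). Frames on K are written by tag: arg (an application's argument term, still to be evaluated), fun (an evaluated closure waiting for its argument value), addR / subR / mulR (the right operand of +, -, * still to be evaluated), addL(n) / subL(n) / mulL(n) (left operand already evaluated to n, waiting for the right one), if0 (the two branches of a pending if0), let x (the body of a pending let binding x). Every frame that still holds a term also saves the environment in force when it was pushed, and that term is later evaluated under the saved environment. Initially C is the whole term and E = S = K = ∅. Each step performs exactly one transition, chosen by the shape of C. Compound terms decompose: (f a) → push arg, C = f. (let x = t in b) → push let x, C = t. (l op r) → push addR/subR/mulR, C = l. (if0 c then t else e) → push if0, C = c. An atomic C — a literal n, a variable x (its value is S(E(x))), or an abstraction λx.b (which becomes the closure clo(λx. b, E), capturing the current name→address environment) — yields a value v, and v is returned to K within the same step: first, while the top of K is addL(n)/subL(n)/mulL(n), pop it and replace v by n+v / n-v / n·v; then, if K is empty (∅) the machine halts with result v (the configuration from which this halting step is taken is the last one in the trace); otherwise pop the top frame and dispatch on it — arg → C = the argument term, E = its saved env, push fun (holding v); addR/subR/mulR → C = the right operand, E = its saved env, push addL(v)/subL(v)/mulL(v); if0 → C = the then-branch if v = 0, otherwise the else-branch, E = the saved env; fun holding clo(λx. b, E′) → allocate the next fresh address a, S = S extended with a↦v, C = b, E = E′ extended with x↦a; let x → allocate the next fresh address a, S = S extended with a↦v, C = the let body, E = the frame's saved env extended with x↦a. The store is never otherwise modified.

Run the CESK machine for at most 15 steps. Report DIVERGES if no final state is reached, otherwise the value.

Answer: DIVERGES (no final state within 15 steps)

Execution trace:
[0] ⟨C=(let loop = 4 in ((λx. (x x)) (λx. (x x)))); E=∅; S=∅; K=∅⟩
[1] ⟨C=4; E=∅; S=∅; K=[let loop]⟩
[2] ⟨C=((λx. (x x)) (λx. (x x))); E={loop↦0}; S={0↦4}; K=∅⟩
[3] ⟨C=(λx. (x x)); E={loop↦0}; S={0↦4}; K=[arg]⟩
[4] ⟨C=(λx. (x x)); E={loop↦0}; S={0↦4}; K=[fun]⟩
[5] ⟨C=(x x); E={x↦1, loop↦0}; S={0↦4, 1↦clo(λx. (x x), {loop↦0})}; K=∅⟩
[6] ⟨C=x; E={x↦1, loop↦0}; S={0↦4, 1↦clo(λx. (x x), {loop↦0})}; K=[arg]⟩
[7] ⟨C=x; E={x↦1, loop↦0}; S={0↦4, 1↦clo(λx. (x x), {loop↦0})}; K=[fun]⟩
[8] ⟨C=(x x); E={x↦2, loop↦0}; S={0↦4, 1↦clo(λx. (x x), {loop↦0}), 2↦clo(λx. (x x), {loop↦0})}; K=∅⟩
[9] ⟨C=x; E={x↦2, loop↦0}; S={0↦4, 1↦clo(λx. (x x), {loop↦0}), 2↦clo(λx. (x x), {loop↦0})}; K=[arg]⟩
[10] ⟨C=x; E={x↦2, loop↦0}; S={0↦4, 1↦clo(λx. (x x), {loop↦0}), 2↦clo(λx. (x x), {loop↦0})}; K=[fun]⟩
[11] ⟨C=(x x); E={x↦3, loop↦0}; S={0↦4, 1↦clo(λx. (x x), {loop↦0}), 2↦clo(λx. (x x), {loop↦0}), 3↦clo(λx. (x x), {loop↦0})}; K=∅⟩
[12] ⟨C=x; E={x↦3, loop↦0}; S={0↦4, 1↦clo(λx. (x x), {loop↦0}), 2↦clo(λx. (x x), {loop↦0}), 3↦clo(λx. (x x), {loop↦0})}; K=[arg]⟩
[13] ⟨C=x; E={x↦3, loop↦0}; S={0↦4, 1↦clo(λx. (x x), {loop↦0}), 2↦clo(λx. (x x), {loop↦0}), 3↦clo(λx. (x x), {loop↦0})}; K=[fun]⟩
[14] ⟨C=(x x); E={x↦4, loop↦0}; S={0↦4, 1↦clo(λx. (x x), {loop↦0}), 2↦clo(λx. (x x), {loop↦0}), 3↦clo(λx. (x x), {loop↦0}), 4↦clo(λx. (x x), {loop↦0})}; K=∅⟩
[15] ⟨C=x; E={x↦4, loop↦0}; S={0↦4, 1↦clo(λx. (x x), {loop↦0}), 2↦clo(λx. (x x), {loop↦0}), 3↦clo(λx. (x x), {loop↦0}), 4↦clo(λx. (x x), {loop↦0})}; K=[arg]⟩
→ 15 transitions taken and the configuration is still not final: no result within 15 steps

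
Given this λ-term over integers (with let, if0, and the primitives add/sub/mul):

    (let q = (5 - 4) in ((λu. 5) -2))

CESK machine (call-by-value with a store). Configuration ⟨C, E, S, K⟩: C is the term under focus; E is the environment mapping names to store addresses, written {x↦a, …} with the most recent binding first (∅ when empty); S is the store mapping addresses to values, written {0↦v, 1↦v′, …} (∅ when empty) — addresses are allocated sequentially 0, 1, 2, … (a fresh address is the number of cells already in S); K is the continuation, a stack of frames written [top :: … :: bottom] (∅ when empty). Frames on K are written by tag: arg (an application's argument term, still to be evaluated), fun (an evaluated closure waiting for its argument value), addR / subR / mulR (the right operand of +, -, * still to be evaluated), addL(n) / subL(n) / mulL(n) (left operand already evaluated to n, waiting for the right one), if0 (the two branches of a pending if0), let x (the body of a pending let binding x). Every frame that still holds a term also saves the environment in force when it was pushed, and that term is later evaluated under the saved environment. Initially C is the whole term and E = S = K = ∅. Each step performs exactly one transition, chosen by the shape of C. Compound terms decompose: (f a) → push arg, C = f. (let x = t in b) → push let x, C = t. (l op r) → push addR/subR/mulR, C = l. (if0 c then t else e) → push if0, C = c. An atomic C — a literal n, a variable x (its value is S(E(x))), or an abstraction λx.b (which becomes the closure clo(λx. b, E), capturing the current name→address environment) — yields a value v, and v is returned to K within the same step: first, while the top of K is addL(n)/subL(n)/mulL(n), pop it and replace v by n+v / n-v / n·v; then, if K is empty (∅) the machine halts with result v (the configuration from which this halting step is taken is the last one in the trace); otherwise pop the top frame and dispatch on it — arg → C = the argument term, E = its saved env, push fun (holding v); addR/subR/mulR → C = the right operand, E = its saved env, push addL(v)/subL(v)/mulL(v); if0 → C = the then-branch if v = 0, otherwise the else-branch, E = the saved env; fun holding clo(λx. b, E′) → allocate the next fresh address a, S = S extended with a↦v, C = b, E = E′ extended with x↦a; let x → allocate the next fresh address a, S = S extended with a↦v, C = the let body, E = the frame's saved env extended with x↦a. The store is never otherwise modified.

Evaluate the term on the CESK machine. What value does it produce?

Answer: 5

Derivation:
t=0: ⟨C=(let q = (5 - 4) in ((λu. 5) -2)); E=∅; S=∅; K=∅⟩
t=1: ⟨C=(5 - 4); E=∅; S=∅; K=[let q]⟩
t=2: ⟨C=5; E=∅; S=∅; K=[subR :: let q]⟩
t=3: ⟨C=4; E=∅; S=∅; K=[subL(5) :: let q]⟩
t=4: ⟨C=((λu. 5) -2); E={q↦0}; S={0↦1}; K=∅⟩
t=5: ⟨C=(λu. 5); E={q↦0}; S={0↦1}; K=[arg]⟩
t=6: ⟨C=-2; E={q↦0}; S={0↦1}; K=[fun]⟩
t=7: ⟨C=5; E={u↦1, q↦0}; S={0↦1, 1↦-2}; K=∅⟩
→ final value 5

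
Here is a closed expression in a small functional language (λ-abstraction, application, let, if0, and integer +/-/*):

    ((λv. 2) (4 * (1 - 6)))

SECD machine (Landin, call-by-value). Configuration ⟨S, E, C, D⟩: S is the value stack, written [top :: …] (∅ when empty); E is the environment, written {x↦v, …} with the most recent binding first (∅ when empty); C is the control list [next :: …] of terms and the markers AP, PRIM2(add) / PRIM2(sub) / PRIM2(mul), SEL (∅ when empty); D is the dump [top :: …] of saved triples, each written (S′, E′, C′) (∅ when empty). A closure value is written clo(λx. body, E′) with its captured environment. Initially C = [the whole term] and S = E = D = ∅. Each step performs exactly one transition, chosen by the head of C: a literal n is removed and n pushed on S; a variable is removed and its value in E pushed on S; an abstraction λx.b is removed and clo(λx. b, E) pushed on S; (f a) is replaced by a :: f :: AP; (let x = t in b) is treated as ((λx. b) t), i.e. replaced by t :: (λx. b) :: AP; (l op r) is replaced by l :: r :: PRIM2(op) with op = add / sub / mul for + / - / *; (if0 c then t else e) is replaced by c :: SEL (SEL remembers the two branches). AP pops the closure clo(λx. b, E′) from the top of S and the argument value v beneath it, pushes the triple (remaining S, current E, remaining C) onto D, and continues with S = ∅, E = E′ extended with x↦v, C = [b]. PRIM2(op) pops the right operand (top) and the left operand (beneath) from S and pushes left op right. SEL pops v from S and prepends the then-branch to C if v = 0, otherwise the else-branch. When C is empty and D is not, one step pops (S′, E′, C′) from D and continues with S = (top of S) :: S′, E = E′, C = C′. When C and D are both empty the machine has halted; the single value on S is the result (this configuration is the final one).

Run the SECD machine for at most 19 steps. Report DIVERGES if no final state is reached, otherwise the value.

Answer: 2

Derivation:
step 0: ⟨S=∅; E=∅; C=[((λv. 2) (4 * (1 - 6)))]; D=∅⟩
step 1: ⟨S=∅; E=∅; C=[(4 * (1 - 6)) :: (λv. 2) :: AP]; D=∅⟩
step 2: ⟨S=∅; E=∅; C=[4 :: (1 - 6) :: PRIM2(mul) :: (λv. 2) :: AP]; D=∅⟩
step 3: ⟨S=[4]; E=∅; C=[(1 - 6) :: PRIM2(mul) :: (λv. 2) :: AP]; D=∅⟩
step 4: ⟨S=[4]; E=∅; C=[1 :: 6 :: PRIM2(sub) :: PRIM2(mul) :: (λv. 2) :: AP]; D=∅⟩
step 5: ⟨S=[1 :: 4]; E=∅; C=[6 :: PRIM2(sub) :: PRIM2(mul) :: (λv. 2) :: AP]; D=∅⟩
step 6: ⟨S=[6 :: 1 :: 4]; E=∅; C=[PRIM2(sub) :: PRIM2(mul) :: (λv. 2) :: AP]; D=∅⟩
step 7: ⟨S=[-5 :: 4]; E=∅; C=[PRIM2(mul) :: (λv. 2) :: AP]; D=∅⟩
step 8: ⟨S=[-20]; E=∅; C=[(λv. 2) :: AP]; D=∅⟩
step 9: ⟨S=[clo(λv. 2, ∅) :: -20]; E=∅; C=[AP]; D=∅⟩
step 10: ⟨S=∅; E={v↦-20}; C=[2]; D=[(∅, ∅, ∅)]⟩
step 11: ⟨S=[2]; E={v↦-20}; C=∅; D=[(∅, ∅, ∅)]⟩
step 12: ⟨S=[2]; E=∅; C=∅; D=∅⟩
→ final value 2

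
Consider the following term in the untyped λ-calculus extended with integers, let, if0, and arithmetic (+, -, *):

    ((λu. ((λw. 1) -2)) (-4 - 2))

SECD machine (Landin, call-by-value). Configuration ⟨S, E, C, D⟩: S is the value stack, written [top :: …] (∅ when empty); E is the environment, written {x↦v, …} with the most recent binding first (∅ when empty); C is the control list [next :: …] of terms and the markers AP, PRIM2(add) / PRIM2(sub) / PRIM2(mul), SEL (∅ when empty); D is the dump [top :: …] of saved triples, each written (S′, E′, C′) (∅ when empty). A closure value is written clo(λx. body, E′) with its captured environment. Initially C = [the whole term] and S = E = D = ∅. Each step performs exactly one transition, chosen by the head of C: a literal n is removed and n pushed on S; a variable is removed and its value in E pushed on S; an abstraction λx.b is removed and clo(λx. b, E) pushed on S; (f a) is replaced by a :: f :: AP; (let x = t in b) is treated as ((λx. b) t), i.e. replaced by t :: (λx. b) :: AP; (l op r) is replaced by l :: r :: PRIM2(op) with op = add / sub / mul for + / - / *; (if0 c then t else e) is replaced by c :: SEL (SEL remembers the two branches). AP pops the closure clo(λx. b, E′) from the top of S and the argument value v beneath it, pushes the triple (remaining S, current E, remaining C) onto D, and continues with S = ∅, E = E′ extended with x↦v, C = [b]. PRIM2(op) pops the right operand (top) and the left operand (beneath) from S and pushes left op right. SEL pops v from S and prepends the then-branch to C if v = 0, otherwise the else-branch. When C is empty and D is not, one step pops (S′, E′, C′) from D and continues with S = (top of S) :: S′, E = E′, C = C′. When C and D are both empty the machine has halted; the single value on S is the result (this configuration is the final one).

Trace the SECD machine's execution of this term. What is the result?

0. [S=∅ | E=∅ | C=[((λu. ((λw. 1) -2)) (-4 - 2))] | D=∅]
1. [S=∅ | E=∅ | C=[(-4 - 2) :: (λu. ((λw. 1) -2)) :: AP] | D=∅]
2. [S=∅ | E=∅ | C=[-4 :: 2 :: PRIM2(sub) :: (λu. ((λw. 1) -2)) :: AP] | D=∅]
3. [S=[-4] | E=∅ | C=[2 :: PRIM2(sub) :: (λu. ((λw. 1) -2)) :: AP] | D=∅]
4. [S=[2 :: -4] | E=∅ | C=[PRIM2(sub) :: (λu. ((λw. 1) -2)) :: AP] | D=∅]
5. [S=[-6] | E=∅ | C=[(λu. ((λw. 1) -2)) :: AP] | D=∅]
6. [S=[clo(λu. ((λw. 1) -2), ∅) :: -6] | E=∅ | C=[AP] | D=∅]
7. [S=∅ | E={u↦-6} | C=[((λw. 1) -2)] | D=[(∅, ∅, ∅)]]
8. [S=∅ | E={u↦-6} | C=[-2 :: (λw. 1) :: AP] | D=[(∅, ∅, ∅)]]
9. [S=[-2] | E={u↦-6} | C=[(λw. 1) :: AP] | D=[(∅, ∅, ∅)]]
10. [S=[clo(λw. 1, {u↦-6}) :: -2] | E={u↦-6} | C=[AP] | D=[(∅, ∅, ∅)]]
11. [S=∅ | E={w↦-2, u↦-6} | C=[1] | D=[(∅, {u↦-6}, ∅) :: (∅, ∅, ∅)]]
12. [S=[1] | E={w↦-2, u↦-6} | C=∅ | D=[(∅, {u↦-6}, ∅) :: (∅, ∅, ∅)]]
13. [S=[1] | E={u↦-6} | C=∅ | D=[(∅, ∅, ∅)]]
14. [S=[1] | E=∅ | C=∅ | D=∅]
→ final value 1

Answer: 1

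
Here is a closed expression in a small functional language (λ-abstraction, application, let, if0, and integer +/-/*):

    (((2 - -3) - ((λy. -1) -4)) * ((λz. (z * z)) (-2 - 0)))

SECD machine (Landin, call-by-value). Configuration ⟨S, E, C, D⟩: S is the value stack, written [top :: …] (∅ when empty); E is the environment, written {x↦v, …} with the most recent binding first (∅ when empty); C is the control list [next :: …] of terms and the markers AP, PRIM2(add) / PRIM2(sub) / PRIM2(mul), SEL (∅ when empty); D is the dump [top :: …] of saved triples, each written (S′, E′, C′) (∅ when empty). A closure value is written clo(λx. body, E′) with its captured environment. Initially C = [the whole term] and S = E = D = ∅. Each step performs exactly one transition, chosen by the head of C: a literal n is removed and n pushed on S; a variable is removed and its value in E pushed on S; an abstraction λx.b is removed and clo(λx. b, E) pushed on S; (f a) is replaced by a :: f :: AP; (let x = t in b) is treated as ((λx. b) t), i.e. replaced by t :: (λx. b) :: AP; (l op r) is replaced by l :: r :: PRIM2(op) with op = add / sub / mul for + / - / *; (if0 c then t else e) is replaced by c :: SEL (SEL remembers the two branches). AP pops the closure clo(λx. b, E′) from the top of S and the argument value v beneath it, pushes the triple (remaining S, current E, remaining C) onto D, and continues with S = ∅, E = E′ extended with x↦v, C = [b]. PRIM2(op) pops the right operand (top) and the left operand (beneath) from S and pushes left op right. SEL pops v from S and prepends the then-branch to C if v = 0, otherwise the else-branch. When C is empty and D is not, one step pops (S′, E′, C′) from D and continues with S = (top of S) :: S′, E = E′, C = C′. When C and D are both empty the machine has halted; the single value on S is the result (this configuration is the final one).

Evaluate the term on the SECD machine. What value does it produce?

[0] <S=∅, E=∅, C=[(((2 - -3) - ((λy. -1) -4)) * ((λz. (z * z)) (-2 - 0)))], D=∅>
[1] <S=∅, E=∅, C=[((2 - -3) - ((λy. -1) -4)) :: ((λz. (z * z)) (-2 - 0)) :: PRIM2(mul)], D=∅>
[2] <S=∅, E=∅, C=[(2 - -3) :: ((λy. -1) -4) :: PRIM2(sub) :: ((λz. (z * z)) (-2 - 0)) :: PRIM2(mul)], D=∅>
[3] <S=∅, E=∅, C=[2 :: -3 :: PRIM2(sub) :: ((λy. -1) -4) :: PRIM2(sub) :: ((λz. (z * z)) (-2 - 0)) :: PRIM2(mul)], D=∅>
[4] <S=[2], E=∅, C=[-3 :: PRIM2(sub) :: ((λy. -1) -4) :: PRIM2(sub) :: ((λz. (z * z)) (-2 - 0)) :: PRIM2(mul)], D=∅>
[5] <S=[-3 :: 2], E=∅, C=[PRIM2(sub) :: ((λy. -1) -4) :: PRIM2(sub) :: ((λz. (z * z)) (-2 - 0)) :: PRIM2(mul)], D=∅>
[6] <S=[5], E=∅, C=[((λy. -1) -4) :: PRIM2(sub) :: ((λz. (z * z)) (-2 - 0)) :: PRIM2(mul)], D=∅>
[7] <S=[5], E=∅, C=[-4 :: (λy. -1) :: AP :: PRIM2(sub) :: ((λz. (z * z)) (-2 - 0)) :: PRIM2(mul)], D=∅>
[8] <S=[-4 :: 5], E=∅, C=[(λy. -1) :: AP :: PRIM2(sub) :: ((λz. (z * z)) (-2 - 0)) :: PRIM2(mul)], D=∅>
[9] <S=[clo(λy. -1, ∅) :: -4 :: 5], E=∅, C=[AP :: PRIM2(sub) :: ((λz. (z * z)) (-2 - 0)) :: PRIM2(mul)], D=∅>
[10] <S=∅, E={y↦-4}, C=[-1], D=[([5], ∅, [PRIM2(sub) :: ((λz. (z * z)) (-2 - 0)) :: PRIM2(mul)])]>
[11] <S=[-1], E={y↦-4}, C=∅, D=[([5], ∅, [PRIM2(sub) :: ((λz. (z * z)) (-2 - 0)) :: PRIM2(mul)])]>
[12] <S=[-1 :: 5], E=∅, C=[PRIM2(sub) :: ((λz. (z * z)) (-2 - 0)) :: PRIM2(mul)], D=∅>
[13] <S=[6], E=∅, C=[((λz. (z * z)) (-2 - 0)) :: PRIM2(mul)], D=∅>
[14] <S=[6], E=∅, C=[(-2 - 0) :: (λz. (z * z)) :: AP :: PRIM2(mul)], D=∅>
[15] <S=[6], E=∅, C=[-2 :: 0 :: PRIM2(sub) :: (λz. (z * z)) :: AP :: PRIM2(mul)], D=∅>
[16] <S=[-2 :: 6], E=∅, C=[0 :: PRIM2(sub) :: (λz. (z * z)) :: AP :: PRIM2(mul)], D=∅>
[17] <S=[0 :: -2 :: 6], E=∅, C=[PRIM2(sub) :: (λz. (z * z)) :: AP :: PRIM2(mul)], D=∅>
[18] <S=[-2 :: 6], E=∅, C=[(λz. (z * z)) :: AP :: PRIM2(mul)], D=∅>
[19] <S=[clo(λz. (z * z), ∅) :: -2 :: 6], E=∅, C=[AP :: PRIM2(mul)], D=∅>
[20] <S=∅, E={z↦-2}, C=[(z * z)], D=[([6], ∅, [PRIM2(mul)])]>
[21] <S=∅, E={z↦-2}, C=[z :: z :: PRIM2(mul)], D=[([6], ∅, [PRIM2(mul)])]>
[22] <S=[-2], E={z↦-2}, C=[z :: PRIM2(mul)], D=[([6], ∅, [PRIM2(mul)])]>
[23] <S=[-2 :: -2], E={z↦-2}, C=[PRIM2(mul)], D=[([6], ∅, [PRIM2(mul)])]>
[24] <S=[4], E={z↦-2}, C=∅, D=[([6], ∅, [PRIM2(mul)])]>
[25] <S=[4 :: 6], E=∅, C=[PRIM2(mul)], D=∅>
[26] <S=[24], E=∅, C=∅, D=∅>
→ final value 24

Answer: 24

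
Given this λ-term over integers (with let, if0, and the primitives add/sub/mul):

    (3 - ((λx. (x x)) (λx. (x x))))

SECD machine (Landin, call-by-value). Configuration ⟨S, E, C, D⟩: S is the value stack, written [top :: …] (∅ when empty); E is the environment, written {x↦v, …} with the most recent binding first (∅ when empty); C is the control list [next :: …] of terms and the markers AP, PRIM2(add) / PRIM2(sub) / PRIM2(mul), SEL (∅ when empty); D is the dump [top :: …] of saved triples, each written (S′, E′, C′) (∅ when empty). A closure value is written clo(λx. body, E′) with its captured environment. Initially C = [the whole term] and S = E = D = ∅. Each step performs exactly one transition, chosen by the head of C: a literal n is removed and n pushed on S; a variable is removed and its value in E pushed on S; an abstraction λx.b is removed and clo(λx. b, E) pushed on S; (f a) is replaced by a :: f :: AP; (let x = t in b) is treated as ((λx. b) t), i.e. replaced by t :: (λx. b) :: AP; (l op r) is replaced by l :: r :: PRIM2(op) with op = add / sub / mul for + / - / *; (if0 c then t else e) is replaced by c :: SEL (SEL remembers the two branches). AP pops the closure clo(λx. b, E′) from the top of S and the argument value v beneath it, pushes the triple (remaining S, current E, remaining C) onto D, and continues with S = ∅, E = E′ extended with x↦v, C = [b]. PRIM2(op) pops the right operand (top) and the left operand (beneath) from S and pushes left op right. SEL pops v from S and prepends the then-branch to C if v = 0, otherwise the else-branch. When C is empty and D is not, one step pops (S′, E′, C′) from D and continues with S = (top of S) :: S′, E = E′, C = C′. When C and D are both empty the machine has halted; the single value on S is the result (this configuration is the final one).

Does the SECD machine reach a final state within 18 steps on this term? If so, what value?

Answer: DIVERGES (no final state within 18 steps)

Execution trace:
step 0: ⟨S=∅; E=∅; C=[(3 - ((λx. (x x)) (λx. (x x))))]; D=∅⟩
step 1: ⟨S=∅; E=∅; C=[3 :: ((λx. (x x)) (λx. (x x))) :: PRIM2(sub)]; D=∅⟩
step 2: ⟨S=[3]; E=∅; C=[((λx. (x x)) (λx. (x x))) :: PRIM2(sub)]; D=∅⟩
step 3: ⟨S=[3]; E=∅; C=[(λx. (x x)) :: (λx. (x x)) :: AP :: PRIM2(sub)]; D=∅⟩
step 4: ⟨S=[clo(λx. (x x), ∅) :: 3]; E=∅; C=[(λx. (x x)) :: AP :: PRIM2(sub)]; D=∅⟩
step 5: ⟨S=[clo(λx. (x x), ∅) :: clo(λx. (x x), ∅) :: 3]; E=∅; C=[AP :: PRIM2(sub)]; D=∅⟩
step 6: ⟨S=∅; E={x↦clo(λx. (x x), ∅)}; C=[(x x)]; D=[([3], ∅, [PRIM2(sub)])]⟩
step 7: ⟨S=∅; E={x↦clo(λx. (x x), ∅)}; C=[x :: x :: AP]; D=[([3], ∅, [PRIM2(sub)])]⟩
step 8: ⟨S=[clo(λx. (x x), ∅)]; E={x↦clo(λx. (x x), ∅)}; C=[x :: AP]; D=[([3], ∅, [PRIM2(sub)])]⟩
step 9: ⟨S=[clo(λx. (x x), ∅) :: clo(λx. (x x), ∅)]; E={x↦clo(λx. (x x), ∅)}; C=[AP]; D=[([3], ∅, [PRIM2(sub)])]⟩
step 10: ⟨S=∅; E={x↦clo(λx. (x x), ∅)}; C=[(x x)]; D=[(∅, {x↦clo(λx. (x x), ∅)}, ∅) :: ([3], ∅, [PRIM2(sub)])]⟩
step 11: ⟨S=∅; E={x↦clo(λx. (x x), ∅)}; C=[x :: x :: AP]; D=[(∅, {x↦clo(λx. (x x), ∅)}, ∅) :: ([3], ∅, [PRIM2(sub)])]⟩
step 12: ⟨S=[clo(λx. (x x), ∅)]; E={x↦clo(λx. (x x), ∅)}; C=[x :: AP]; D=[(∅, {x↦clo(λx. (x x), ∅)}, ∅) :: ([3], ∅, [PRIM2(sub)])]⟩
step 13: ⟨S=[clo(λx. (x x), ∅) :: clo(λx. (x x), ∅)]; E={x↦clo(λx. (x x), ∅)}; C=[AP]; D=[(∅, {x↦clo(λx. (x x), ∅)}, ∅) :: ([3], ∅, [PRIM2(sub)])]⟩
step 14: ⟨S=∅; E={x↦clo(λx. (x x), ∅)}; C=[(x x)]; D=[(∅, {x↦clo(λx. (x x), ∅)}, ∅) :: (∅, {x↦clo(λx. (x x), ∅)}, ∅) :: ([3], ∅, [PRIM2(sub)])]⟩
step 15: ⟨S=∅; E={x↦clo(λx. (x x), ∅)}; C=[x :: x :: AP]; D=[(∅, {x↦clo(λx. (x x), ∅)}, ∅) :: (∅, {x↦clo(λx. (x x), ∅)}, ∅) :: ([3], ∅, [PRIM2(sub)])]⟩
step 16: ⟨S=[clo(λx. (x x), ∅)]; E={x↦clo(λx. (x x), ∅)}; C=[x :: AP]; D=[(∅, {x↦clo(λx. (x x), ∅)}, ∅) :: (∅, {x↦clo(λx. (x x), ∅)}, ∅) :: ([3], ∅, [PRIM2(sub)])]⟩
step 17: ⟨S=[clo(λx. (x x), ∅) :: clo(λx. (x x), ∅)]; E={x↦clo(λx. (x x), ∅)}; C=[AP]; D=[(∅, {x↦clo(λx. (x x), ∅)}, ∅) :: (∅, {x↦clo(λx. (x x), ∅)}, ∅) :: ([3], ∅, [PRIM2(sub)])]⟩
step 18: ⟨S=∅; E={x↦clo(λx. (x x), ∅)}; C=[(x x)]; D=[(∅, {x↦clo(λx. (x x), ∅)}, ∅) :: (∅, {x↦clo(λx. (x x), ∅)}, ∅) :: (∅, {x↦clo(λx. (x x), ∅)}, ∅) :: ([3], ∅, [PRIM2(sub)])]⟩
→ 18 transitions taken and the configuration is still not final: no result within 18 steps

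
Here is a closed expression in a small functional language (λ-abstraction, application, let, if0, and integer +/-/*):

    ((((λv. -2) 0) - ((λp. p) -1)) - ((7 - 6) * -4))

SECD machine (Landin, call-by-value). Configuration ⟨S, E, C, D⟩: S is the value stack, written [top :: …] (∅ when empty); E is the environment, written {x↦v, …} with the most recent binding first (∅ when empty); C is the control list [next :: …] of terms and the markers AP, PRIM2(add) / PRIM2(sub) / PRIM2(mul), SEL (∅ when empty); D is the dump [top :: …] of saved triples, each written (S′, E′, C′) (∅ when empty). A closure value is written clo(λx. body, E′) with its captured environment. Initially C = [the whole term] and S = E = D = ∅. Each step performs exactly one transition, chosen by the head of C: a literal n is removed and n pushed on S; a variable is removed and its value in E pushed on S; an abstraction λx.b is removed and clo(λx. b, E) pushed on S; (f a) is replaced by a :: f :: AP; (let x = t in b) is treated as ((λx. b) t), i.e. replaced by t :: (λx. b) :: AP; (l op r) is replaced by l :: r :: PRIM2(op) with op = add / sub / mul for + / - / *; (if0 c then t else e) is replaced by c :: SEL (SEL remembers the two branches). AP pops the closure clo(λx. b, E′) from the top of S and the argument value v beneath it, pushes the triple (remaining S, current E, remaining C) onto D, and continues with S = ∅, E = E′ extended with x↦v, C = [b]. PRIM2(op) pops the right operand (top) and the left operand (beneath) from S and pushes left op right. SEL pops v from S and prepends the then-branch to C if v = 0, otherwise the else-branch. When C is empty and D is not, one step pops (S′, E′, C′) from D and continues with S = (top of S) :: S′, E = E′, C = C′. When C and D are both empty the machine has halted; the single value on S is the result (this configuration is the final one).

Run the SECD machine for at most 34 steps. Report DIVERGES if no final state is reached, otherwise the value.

step 0: ⟨S=∅; E=∅; C=[((((λv. -2) 0) - ((λp. p) -1)) - ((7 - 6) * -4))]; D=∅⟩
step 1: ⟨S=∅; E=∅; C=[(((λv. -2) 0) - ((λp. p) -1)) :: ((7 - 6) * -4) :: PRIM2(sub)]; D=∅⟩
step 2: ⟨S=∅; E=∅; C=[((λv. -2) 0) :: ((λp. p) -1) :: PRIM2(sub) :: ((7 - 6) * -4) :: PRIM2(sub)]; D=∅⟩
step 3: ⟨S=∅; E=∅; C=[0 :: (λv. -2) :: AP :: ((λp. p) -1) :: PRIM2(sub) :: ((7 - 6) * -4) :: PRIM2(sub)]; D=∅⟩
step 4: ⟨S=[0]; E=∅; C=[(λv. -2) :: AP :: ((λp. p) -1) :: PRIM2(sub) :: ((7 - 6) * -4) :: PRIM2(sub)]; D=∅⟩
step 5: ⟨S=[clo(λv. -2, ∅) :: 0]; E=∅; C=[AP :: ((λp. p) -1) :: PRIM2(sub) :: ((7 - 6) * -4) :: PRIM2(sub)]; D=∅⟩
step 6: ⟨S=∅; E={v↦0}; C=[-2]; D=[(∅, ∅, [((λp. p) -1) :: PRIM2(sub) :: ((7 - 6) * -4) :: PRIM2(sub)])]⟩
step 7: ⟨S=[-2]; E={v↦0}; C=∅; D=[(∅, ∅, [((λp. p) -1) :: PRIM2(sub) :: ((7 - 6) * -4) :: PRIM2(sub)])]⟩
step 8: ⟨S=[-2]; E=∅; C=[((λp. p) -1) :: PRIM2(sub) :: ((7 - 6) * -4) :: PRIM2(sub)]; D=∅⟩
step 9: ⟨S=[-2]; E=∅; C=[-1 :: (λp. p) :: AP :: PRIM2(sub) :: ((7 - 6) * -4) :: PRIM2(sub)]; D=∅⟩
step 10: ⟨S=[-1 :: -2]; E=∅; C=[(λp. p) :: AP :: PRIM2(sub) :: ((7 - 6) * -4) :: PRIM2(sub)]; D=∅⟩
step 11: ⟨S=[clo(λp. p, ∅) :: -1 :: -2]; E=∅; C=[AP :: PRIM2(sub) :: ((7 - 6) * -4) :: PRIM2(sub)]; D=∅⟩
step 12: ⟨S=∅; E={p↦-1}; C=[p]; D=[([-2], ∅, [PRIM2(sub) :: ((7 - 6) * -4) :: PRIM2(sub)])]⟩
step 13: ⟨S=[-1]; E={p↦-1}; C=∅; D=[([-2], ∅, [PRIM2(sub) :: ((7 - 6) * -4) :: PRIM2(sub)])]⟩
step 14: ⟨S=[-1 :: -2]; E=∅; C=[PRIM2(sub) :: ((7 - 6) * -4) :: PRIM2(sub)]; D=∅⟩
step 15: ⟨S=[-1]; E=∅; C=[((7 - 6) * -4) :: PRIM2(sub)]; D=∅⟩
step 16: ⟨S=[-1]; E=∅; C=[(7 - 6) :: -4 :: PRIM2(mul) :: PRIM2(sub)]; D=∅⟩
step 17: ⟨S=[-1]; E=∅; C=[7 :: 6 :: PRIM2(sub) :: -4 :: PRIM2(mul) :: PRIM2(sub)]; D=∅⟩
step 18: ⟨S=[7 :: -1]; E=∅; C=[6 :: PRIM2(sub) :: -4 :: PRIM2(mul) :: PRIM2(sub)]; D=∅⟩
step 19: ⟨S=[6 :: 7 :: -1]; E=∅; C=[PRIM2(sub) :: -4 :: PRIM2(mul) :: PRIM2(sub)]; D=∅⟩
step 20: ⟨S=[1 :: -1]; E=∅; C=[-4 :: PRIM2(mul) :: PRIM2(sub)]; D=∅⟩
step 21: ⟨S=[-4 :: 1 :: -1]; E=∅; C=[PRIM2(mul) :: PRIM2(sub)]; D=∅⟩
step 22: ⟨S=[-4 :: -1]; E=∅; C=[PRIM2(sub)]; D=∅⟩
step 23: ⟨S=[3]; E=∅; C=∅; D=∅⟩
→ final value 3

Answer: 3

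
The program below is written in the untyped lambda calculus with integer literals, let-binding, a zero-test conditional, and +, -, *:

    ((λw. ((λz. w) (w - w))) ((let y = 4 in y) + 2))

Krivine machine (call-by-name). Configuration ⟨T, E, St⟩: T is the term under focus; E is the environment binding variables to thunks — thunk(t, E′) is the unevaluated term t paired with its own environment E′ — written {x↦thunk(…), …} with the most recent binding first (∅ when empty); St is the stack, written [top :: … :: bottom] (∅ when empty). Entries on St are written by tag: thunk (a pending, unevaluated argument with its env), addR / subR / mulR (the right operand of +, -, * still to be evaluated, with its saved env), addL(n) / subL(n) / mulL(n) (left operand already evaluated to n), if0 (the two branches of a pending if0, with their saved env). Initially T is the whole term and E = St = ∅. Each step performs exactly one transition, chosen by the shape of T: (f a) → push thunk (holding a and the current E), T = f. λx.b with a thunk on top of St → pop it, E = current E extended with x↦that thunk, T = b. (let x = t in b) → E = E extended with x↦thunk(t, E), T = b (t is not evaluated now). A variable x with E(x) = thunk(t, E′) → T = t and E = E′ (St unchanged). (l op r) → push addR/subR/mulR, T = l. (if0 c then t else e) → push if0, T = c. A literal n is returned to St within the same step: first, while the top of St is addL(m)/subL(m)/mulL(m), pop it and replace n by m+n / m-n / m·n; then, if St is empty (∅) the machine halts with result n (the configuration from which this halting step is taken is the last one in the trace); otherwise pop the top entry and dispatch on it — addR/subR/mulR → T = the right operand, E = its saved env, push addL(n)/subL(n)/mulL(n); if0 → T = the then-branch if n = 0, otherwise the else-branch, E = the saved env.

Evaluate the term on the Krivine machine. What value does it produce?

Answer: 6

Execution trace:
[0] [T=((λw. ((λz. w) (w - w))) ((let y = 4 in y) + 2)) | E=∅ | St=∅]
[1] [T=(λw. ((λz. w) (w - w))) | E=∅ | St=[thunk]]
[2] [T=((λz. w) (w - w)) | E={w↦thunk(((let y = 4 in y) + 2), ∅)} | St=∅]
[3] [T=(λz. w) | E={w↦thunk(((let y = 4 in y) + 2), ∅)} | St=[thunk]]
[4] [T=w | E={z↦thunk((w - w), {w↦thunk(((let y = 4 in y) + 2), ∅)}), w↦thunk(((let y = 4 in y) + 2), ∅)} | St=∅]
[5] [T=((let y = 4 in y) + 2) | E=∅ | St=∅]
[6] [T=(let y = 4 in y) | E=∅ | St=[addR]]
[7] [T=y | E={y↦thunk(4, ∅)} | St=[addR]]
[8] [T=4 | E=∅ | St=[addR]]
[9] [T=2 | E=∅ | St=[addL(4)]]
→ final value 6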